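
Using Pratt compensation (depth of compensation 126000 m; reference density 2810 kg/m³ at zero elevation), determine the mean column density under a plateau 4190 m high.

2720 kg/m³

Pratt balance: ρ_ref D = ρ (D + h).
ρ = ρ_ref D/(D + h) = 2810 × 126000 m/(126000 m + 4190 m) = 2720 kg/m³.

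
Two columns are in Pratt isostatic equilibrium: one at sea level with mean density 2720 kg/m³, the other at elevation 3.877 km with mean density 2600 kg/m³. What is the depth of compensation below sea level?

ρ_ref D = ρ (D + h) → D (ρ_ref − ρ) = ρ h.
D = ρ h/(ρ_ref − ρ) = 2600 × 3.877 km/(2720 − 2600) = 84 km.

84 km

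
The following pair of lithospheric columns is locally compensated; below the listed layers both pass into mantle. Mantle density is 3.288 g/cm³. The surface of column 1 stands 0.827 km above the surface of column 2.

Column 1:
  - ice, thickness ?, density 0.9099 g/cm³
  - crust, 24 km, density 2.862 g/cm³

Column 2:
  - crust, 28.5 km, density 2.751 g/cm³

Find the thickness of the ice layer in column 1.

3.28 km

Take the compensation level at the base of the deeper column (depth z_c below the surface of column 1) and equate Σ ρ_i t_i down to z_c; mantle fills any gap and the z_c terms cancel.
Column 1: x×0.9099 + 24×2.862 + (z_c − 24 − x)×3.288
Column 2: 0.827×0 + 28.5×2.751 + (z_c − 0.827 − 28.5)×3.288
The z_c×3.288 term appears on both sides and cancels. Collect the known terms of each column as K = Σ(ρt)_known − 3.288 × (depth of known layers): K_1 = 68.688 − 3.288×24 = −10.224; K_2 = 78.4035 − 3.288×(0.827 + 28.5) = −18.023676.
Balance: K_1 − x×(3.288 − 0.9099) = K_2, so x = (K_1 − K_2)/(3.288 − 0.9099) = 7.79968/2.3781 = 3.28 km.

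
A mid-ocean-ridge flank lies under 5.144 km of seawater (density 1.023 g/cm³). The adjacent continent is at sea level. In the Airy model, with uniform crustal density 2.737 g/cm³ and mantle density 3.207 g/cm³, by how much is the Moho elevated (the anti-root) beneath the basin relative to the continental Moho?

By Archimedes' principle applied to the lithosphere: replacing crust with seawater at the top is compensated by replacing crust with mantle at the base: d (ρ_c − ρ_w) = a (ρ_m − ρ_c).
a = d (ρ_c − ρ_w)/(ρ_m − ρ_c) = 5.144 km × 1.714/0.47 = 18.8 km.

18.8 km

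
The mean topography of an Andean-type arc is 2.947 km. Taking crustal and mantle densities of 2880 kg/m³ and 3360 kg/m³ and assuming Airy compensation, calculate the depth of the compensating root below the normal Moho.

For local isostatic compensation: the weight of the topography is balanced by the buoyancy of the root, ρ_c h = (ρ_m − ρ_c) r.
r = h · ρ_c / (ρ_m − ρ_c) = 2.947 km × 2880 / (3360 − 2880) = 17.7 km.

17.7 km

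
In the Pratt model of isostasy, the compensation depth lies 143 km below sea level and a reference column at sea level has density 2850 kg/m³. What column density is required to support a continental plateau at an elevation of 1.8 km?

2810 kg/m³

Pratt balance: ρ_ref D = ρ (D + h).
ρ = ρ_ref D/(D + h) = 2850 × 143 km/(143 km + 1.8 km) = 2810 kg/m³.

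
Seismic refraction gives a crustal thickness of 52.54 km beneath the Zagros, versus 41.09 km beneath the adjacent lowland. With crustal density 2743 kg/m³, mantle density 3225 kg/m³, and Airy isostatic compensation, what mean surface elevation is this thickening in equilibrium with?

1.71 km

Excess crust Δ = 52.54 km − 41.09 km = 11.45 km, split between elevation h and root r with h + r = Δ.
Airy balance ρ_c h = (ρ_m − ρ_c) r gives r = h ρ_c/(ρ_m − ρ_c), so h (1 + ρ_c/(ρ_m − ρ_c)) = Δ, i.e. h = Δ (ρ_m − ρ_c)/ρ_m.
h = 11.45 km × 482/3225 = 1.71 km.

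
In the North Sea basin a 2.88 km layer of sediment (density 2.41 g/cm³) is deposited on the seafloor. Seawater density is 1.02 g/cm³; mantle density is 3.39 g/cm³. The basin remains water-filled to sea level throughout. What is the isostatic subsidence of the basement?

Submarine loading: the sediment displaces seawater, and the subsidence is in turn flooded, so s (ρ_m − ρ_w) = t (ρ_sed − ρ_w).
s = 2.88 km × (2.41 − 1.02) / (3.39 − 1.02) = 1.69 km.

1.69 km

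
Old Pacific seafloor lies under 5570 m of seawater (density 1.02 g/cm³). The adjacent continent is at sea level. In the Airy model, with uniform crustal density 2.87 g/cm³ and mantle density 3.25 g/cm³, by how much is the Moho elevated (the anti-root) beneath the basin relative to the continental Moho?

In Airy isostatic equilibrium: replacing crust with seawater at the top is compensated by replacing crust with mantle at the base: d (ρ_c − ρ_w) = a (ρ_m − ρ_c).
a = d (ρ_c − ρ_w)/(ρ_m − ρ_c) = 5570 m × 1.85/0.38 = 27100 m.

27100 m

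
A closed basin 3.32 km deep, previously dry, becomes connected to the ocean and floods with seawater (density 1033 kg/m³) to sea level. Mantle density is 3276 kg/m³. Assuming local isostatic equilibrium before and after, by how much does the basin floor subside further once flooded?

1.53 km

After flooding the water column is d + s deep. Its weight must equal the weight of mantle displaced by the extra subsidence s: (d + s) ρ_w = s ρ_m.
s = d ρ_w / (ρ_m − ρ_w) = 3.32 km × 1033/(3276 − 1033) = 1.53 km.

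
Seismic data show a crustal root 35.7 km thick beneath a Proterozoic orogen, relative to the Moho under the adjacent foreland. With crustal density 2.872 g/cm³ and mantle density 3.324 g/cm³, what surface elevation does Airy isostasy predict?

5.62 km

Balancing pressure at the compensation depth: ρ_c h = (ρ_m − ρ_c) r.
h = r (ρ_m − ρ_c) / ρ_c = 35.7 km × (3.324 − 2.872) / 2.872 = 5.62 km.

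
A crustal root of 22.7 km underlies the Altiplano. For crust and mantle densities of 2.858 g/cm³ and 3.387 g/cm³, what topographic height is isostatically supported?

4.2 km

Equating mass per unit area of the two columns: ρ_c h = (ρ_m − ρ_c) r.
h = r (ρ_m − ρ_c) / ρ_c = 22.7 km × (3.387 − 2.858) / 2.858 = 4.2 km.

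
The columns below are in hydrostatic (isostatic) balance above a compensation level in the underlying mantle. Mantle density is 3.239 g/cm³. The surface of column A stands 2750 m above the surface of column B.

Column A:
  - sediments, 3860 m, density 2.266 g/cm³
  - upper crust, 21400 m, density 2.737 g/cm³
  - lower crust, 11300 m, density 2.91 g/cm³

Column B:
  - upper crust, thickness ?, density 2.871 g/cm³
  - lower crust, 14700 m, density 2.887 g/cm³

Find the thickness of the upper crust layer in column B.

Take the compensation level at the base of the deeper column (depth z_c below the surface of column A) and equate Σ ρ_i t_i down to z_c; mantle fills any gap and the z_c terms cancel.
Column A: 3860×2.266 + 21400×2.737 + 11300×2.91 + (z_c − 36560)×3.239
Column B: 2750×0 + x×2.871 + 14700×2.887 + (z_c − 2750 − 14700 − x)×3.239
The z_c×3.239 term appears on both sides and cancels. Collect the known terms of each column as K = Σ(ρt)_known − 3.239 × (depth of known layers): K_A = 100201.56 − 3.239×36560 = −18216.28; K_B = 42438.9 − 3.239×(2750 + 14700) = −14081.65.
Balance: K_A = K_B − x×(3.239 − 2.871), so x = (K_B − K_A)/(3.239 − 2.871) = 4134.63/0.368 = 11200 m.

11200 m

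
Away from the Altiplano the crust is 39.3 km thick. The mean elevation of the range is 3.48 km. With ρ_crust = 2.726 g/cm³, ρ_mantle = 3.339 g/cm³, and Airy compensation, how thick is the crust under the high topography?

Root depth r = h ρ_c / (ρ_m − ρ_c) = 3.48 km × 2.726 / 0.613 = 15.48 km.
Total thickness = T + h + r = 39.3 km + 3.48 km + 15.48 km = 58.3 km.

58.3 km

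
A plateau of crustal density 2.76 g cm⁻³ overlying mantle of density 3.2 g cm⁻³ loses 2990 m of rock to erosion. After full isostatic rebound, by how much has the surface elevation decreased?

Rebound u = e ρ_c/ρ_m = 2990 m × 2.76/3.2 = 2579 m.
Net surface drop = e − u = 2990 m − 2579 m = e (ρ_m − ρ_c)/ρ_m = 411 m.

411 m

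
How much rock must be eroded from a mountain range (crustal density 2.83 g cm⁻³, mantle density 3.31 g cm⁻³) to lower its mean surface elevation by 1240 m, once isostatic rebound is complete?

Net drop Δ = e − u = e − e ρ_c/ρ_m = e (ρ_m − ρ_c)/ρ_m.
e = Δ ρ_m/(ρ_m − ρ_c) = 1240 m × 3.31/0.48 = 8550 m.

8550 m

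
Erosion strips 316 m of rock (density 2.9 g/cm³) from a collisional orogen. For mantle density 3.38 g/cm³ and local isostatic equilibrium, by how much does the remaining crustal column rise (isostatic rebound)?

Unloading: uplift u = e ρ_c/ρ_m = 316 m × 2.9/3.38 = 271 m.

271 m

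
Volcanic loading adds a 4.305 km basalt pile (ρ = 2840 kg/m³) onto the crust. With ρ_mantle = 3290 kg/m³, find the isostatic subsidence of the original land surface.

3.72 km

Subaerial loading: s = t ρ_load / ρ_m.
s = 4.305 km × 2840/3290 = 3.72 km.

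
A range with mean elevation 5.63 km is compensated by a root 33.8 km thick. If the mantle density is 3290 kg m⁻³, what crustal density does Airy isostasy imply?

2820 kg m⁻³

ρ_c h = (ρ_m − ρ_c) r → ρ_c (h + r) = ρ_m r → ρ_c = ρ_m r / (h + r).
ρ_c = 3290 × 33.8 km / (5.63 km + 33.8 km) = 2820 kg m⁻³.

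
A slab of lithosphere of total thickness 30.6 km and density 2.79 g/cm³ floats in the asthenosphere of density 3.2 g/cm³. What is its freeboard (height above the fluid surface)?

3.92 km

Floating equilibrium: submerged depth d = t ρ_obj/ρ_fluid = 30.6 km × 2.79/3.2 = 26.68 km.
Freeboard = t − d = 30.6 km − 26.68 km = 3.92 km.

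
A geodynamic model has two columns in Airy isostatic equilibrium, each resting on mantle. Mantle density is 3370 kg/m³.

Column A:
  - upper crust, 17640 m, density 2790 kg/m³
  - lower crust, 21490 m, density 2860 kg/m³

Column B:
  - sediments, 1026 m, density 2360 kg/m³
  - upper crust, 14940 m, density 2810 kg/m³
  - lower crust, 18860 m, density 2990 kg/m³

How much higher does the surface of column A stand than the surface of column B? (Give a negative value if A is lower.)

1370 m

For any compensation level in the mantle, the mantle terms cancel and isostasy reduces to e = (Σt_A − Σt_B) − (Σ(ρt)_A − Σ(ρt)_B) / ρ_m.
Σt_A = 39130 m; Σt_B = 34826 m; Σ(ρt)_A = 110677000; Σ(ρt)_B = 100794160 (in m·kg/m³).
e = (39130 − 34826) − (110677000 − 100794160) / 3370 = 1370 m.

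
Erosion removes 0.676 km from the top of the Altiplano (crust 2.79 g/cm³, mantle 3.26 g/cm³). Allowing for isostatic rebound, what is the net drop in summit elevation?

Rebound u = e ρ_c/ρ_m = 0.676 km × 2.79/3.26 = 0.5785 km.
Net surface drop = e − u = 0.676 km − 0.5785 km = e (ρ_m − ρ_c)/ρ_m = 0.0975 km.

0.0975 km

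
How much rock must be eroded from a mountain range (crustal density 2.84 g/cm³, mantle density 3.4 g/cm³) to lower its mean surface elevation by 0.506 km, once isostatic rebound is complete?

3.07 km

Net drop Δ = e − u = e − e ρ_c/ρ_m = e (ρ_m − ρ_c)/ρ_m.
e = Δ ρ_m/(ρ_m − ρ_c) = 0.506 km × 3.4/0.56 = 3.07 km.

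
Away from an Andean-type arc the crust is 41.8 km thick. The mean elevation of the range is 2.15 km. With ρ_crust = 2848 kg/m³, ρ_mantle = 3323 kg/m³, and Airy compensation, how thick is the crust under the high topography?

Root depth r = h ρ_c / (ρ_m − ρ_c) = 2.15 km × 2848 / 475 = 12.89 km.
Total thickness = T + h + r = 41.8 km + 2.15 km + 12.89 km = 56.8 km.

56.8 km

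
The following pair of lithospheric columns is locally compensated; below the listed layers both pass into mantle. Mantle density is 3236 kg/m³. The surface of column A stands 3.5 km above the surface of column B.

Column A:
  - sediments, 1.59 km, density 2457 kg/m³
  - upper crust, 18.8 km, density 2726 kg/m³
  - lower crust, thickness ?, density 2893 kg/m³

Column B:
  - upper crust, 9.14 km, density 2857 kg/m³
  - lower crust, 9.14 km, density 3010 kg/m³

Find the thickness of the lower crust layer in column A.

Take the compensation level at the base of the deeper column (depth z_c below the surface of column A) and equate Σ ρ_i t_i down to z_c; mantle fills any gap and the z_c terms cancel.
Column A: 1.59×2457 + 18.8×2726 + x×2893 + (z_c − 20.39 − x)×3236
Column B: 3.5×0 + 9.14×2857 + 9.14×3010 + (z_c − 3.5 − 18.28)×3236
The z_c×3236 term appears on both sides and cancels. Collect the known terms of each column as K = Σ(ρt)_known − 3236 × (depth of known layers): K_A = 55155.43 − 3236×20.39 = −10826.61; K_B = 53624.38 − 3236×(3.5 + 18.28) = −16855.7.
Balance: K_A − x×(3236 − 2893) = K_B, so x = (K_A − K_B)/(3236 − 2893) = 6029.09/343 = 17.6 km.

17.6 km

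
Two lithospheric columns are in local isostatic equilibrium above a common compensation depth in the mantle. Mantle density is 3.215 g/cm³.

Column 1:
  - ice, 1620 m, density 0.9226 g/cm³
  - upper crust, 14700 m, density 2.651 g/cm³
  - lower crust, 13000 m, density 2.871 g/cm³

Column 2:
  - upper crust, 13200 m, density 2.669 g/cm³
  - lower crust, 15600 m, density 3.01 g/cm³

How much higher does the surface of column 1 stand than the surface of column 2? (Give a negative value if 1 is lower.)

1890 m

For any compensation level in the mantle, the mantle terms cancel and isostasy reduces to e = (Σt_1 − Σt_2) − (Σ(ρt)_1 − Σ(ρt)_2) / ρ_m.
Σt_1 = 29320 m; Σt_2 = 28800 m; Σ(ρt)_1 = 77787.312; Σ(ρt)_2 = 82186.8 (in m·g/cm³).
e = (29320 − 28800) − (77787.312 − 82186.8) / 3.215 = 1890 m.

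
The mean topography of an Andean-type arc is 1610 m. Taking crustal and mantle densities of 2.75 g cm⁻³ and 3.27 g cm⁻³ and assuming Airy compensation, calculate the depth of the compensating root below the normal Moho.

8510 m

In Airy isostatic equilibrium: the weight of the topography is balanced by the buoyancy of the root, ρ_c h = (ρ_m − ρ_c) r.
r = h · ρ_c / (ρ_m − ρ_c) = 1610 m × 2.75 / (3.27 − 2.75) = 8510 m.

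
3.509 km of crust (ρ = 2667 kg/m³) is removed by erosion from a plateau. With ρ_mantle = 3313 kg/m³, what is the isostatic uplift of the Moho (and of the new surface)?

Unloading: uplift u = e ρ_c/ρ_m = 3.509 km × 2667/3313 = 2.82 km.

2.82 km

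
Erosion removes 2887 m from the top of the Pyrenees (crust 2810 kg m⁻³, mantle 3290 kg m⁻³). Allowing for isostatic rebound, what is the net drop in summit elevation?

Rebound u = e ρ_c/ρ_m = 2887 m × 2810/3290 = 2466 m.
Net surface drop = e − u = 2887 m − 2466 m = e (ρ_m − ρ_c)/ρ_m = 421 m.

421 m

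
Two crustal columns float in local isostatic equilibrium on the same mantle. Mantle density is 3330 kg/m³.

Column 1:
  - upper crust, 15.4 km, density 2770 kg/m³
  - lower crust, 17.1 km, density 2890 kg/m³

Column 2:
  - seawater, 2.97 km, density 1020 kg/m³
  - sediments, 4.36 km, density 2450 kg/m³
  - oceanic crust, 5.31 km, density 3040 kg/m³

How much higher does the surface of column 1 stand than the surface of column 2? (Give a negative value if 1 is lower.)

For any compensation level in the mantle, the mantle terms cancel and isostasy reduces to e = (Σt_1 − Σt_2) − (Σ(ρt)_1 − Σ(ρt)_2) / ρ_m.
Σt_1 = 32.5 km; Σt_2 = 12.64 km; Σ(ρt)_1 = 92077; Σ(ρt)_2 = 29853.8 (in km·kg/m³).
e = (32.5 − 12.64) − (92077 − 29853.8) / 3330 = 1.17 km.

1.17 km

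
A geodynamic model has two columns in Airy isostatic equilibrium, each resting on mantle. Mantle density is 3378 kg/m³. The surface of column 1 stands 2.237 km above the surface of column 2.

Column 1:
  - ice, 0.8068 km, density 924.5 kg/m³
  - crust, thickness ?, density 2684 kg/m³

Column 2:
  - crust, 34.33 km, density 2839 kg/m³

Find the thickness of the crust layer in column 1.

34.7 km

Take the compensation level at the base of the deeper column (depth z_c below the surface of column 1) and equate Σ ρ_i t_i down to z_c; mantle fills any gap and the z_c terms cancel.
Column 1: 0.8068×924.5 + x×2684 + (z_c − 0.8068 − x)×3378
Column 2: 2.237×0 + 34.33×2839 + (z_c − 2.237 − 34.33)×3378
The z_c×3378 term appears on both sides and cancels. Collect the known terms of each column as K = Σ(ρt)_known − 3378 × (depth of known layers): K_1 = 745.8866 − 3378×0.8068 = −1979.4838; K_2 = 97462.87 − 3378×(2.237 + 34.33) = −26060.456.
Balance: K_1 − x×(3378 − 2684) = K_2, so x = (K_1 − K_2)/(3378 − 2684) = 24081/694 = 34.7 km.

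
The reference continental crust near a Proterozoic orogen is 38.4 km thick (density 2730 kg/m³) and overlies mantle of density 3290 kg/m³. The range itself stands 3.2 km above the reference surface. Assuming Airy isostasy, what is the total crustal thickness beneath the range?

57.2 km

Root depth r = h ρ_c / (ρ_m − ρ_c) = 3.2 km × 2730 / 560 = 15.6 km.
Total thickness = T + h + r = 38.4 km + 3.2 km + 15.6 km = 57.2 km.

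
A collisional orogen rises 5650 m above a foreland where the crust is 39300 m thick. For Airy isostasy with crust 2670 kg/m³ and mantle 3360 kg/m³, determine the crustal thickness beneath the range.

66800 m

Root depth r = h ρ_c / (ρ_m − ρ_c) = 5650 m × 2670 / 690 = 21860 m.
Total thickness = T + h + r = 39300 m + 5650 m + 21860 m = 66800 m.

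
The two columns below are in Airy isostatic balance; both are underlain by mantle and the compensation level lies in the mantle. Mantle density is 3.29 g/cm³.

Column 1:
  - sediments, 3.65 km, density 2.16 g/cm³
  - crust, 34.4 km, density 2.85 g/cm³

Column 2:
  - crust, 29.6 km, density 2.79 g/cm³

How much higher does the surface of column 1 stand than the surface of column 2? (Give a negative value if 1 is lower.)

For any compensation level in the mantle, the mantle terms cancel and isostasy reduces to e = (Σt_1 − Σt_2) − (Σ(ρt)_1 − Σ(ρt)_2) / ρ_m.
Σt_1 = 38.05 km; Σt_2 = 29.6 km; Σ(ρt)_1 = 105.924; Σ(ρt)_2 = 82.584 (in km·g/cm³).
e = (38.05 − 29.6) − (105.924 − 82.584) / 3.29 = 1.36 km.

1.36 km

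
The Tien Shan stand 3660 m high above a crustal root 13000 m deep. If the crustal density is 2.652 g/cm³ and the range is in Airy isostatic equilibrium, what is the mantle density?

Airy balance: ρ_c h = (ρ_m − ρ_c) r → ρ_m = ρ_c (1 + h/r).
ρ_m = 2.652 × (1 + 3660 m/13000 m) = 3.4 g/cm³.

3.4 g/cm³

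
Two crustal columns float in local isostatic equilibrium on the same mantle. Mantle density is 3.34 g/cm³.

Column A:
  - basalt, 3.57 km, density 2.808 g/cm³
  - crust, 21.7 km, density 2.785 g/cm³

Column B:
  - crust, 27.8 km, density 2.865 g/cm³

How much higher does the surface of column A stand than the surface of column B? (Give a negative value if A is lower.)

0.221 km

For any compensation level in the mantle, the mantle terms cancel and isostasy reduces to e = (Σt_A − Σt_B) − (Σ(ρt)_A − Σ(ρt)_B) / ρ_m.
Σt_A = 25.27 km; Σt_B = 27.8 km; Σ(ρt)_A = 70.45906; Σ(ρt)_B = 79.647 (in km·g/cm³).
e = (25.27 − 27.8) − (70.45906 − 79.647) / 3.34 = 0.221 km.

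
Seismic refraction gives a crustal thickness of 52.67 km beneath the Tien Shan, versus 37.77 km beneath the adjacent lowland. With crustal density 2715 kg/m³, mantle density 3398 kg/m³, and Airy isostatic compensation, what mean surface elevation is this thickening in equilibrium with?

2.99 km

Excess crust Δ = 52.67 km − 37.77 km = 14.9 km, split between elevation h and root r with h + r = Δ.
Airy balance ρ_c h = (ρ_m − ρ_c) r gives r = h ρ_c/(ρ_m − ρ_c), so h (1 + ρ_c/(ρ_m − ρ_c)) = Δ, i.e. h = Δ (ρ_m − ρ_c)/ρ_m.
h = 14.9 km × 683/3398 = 2.99 km.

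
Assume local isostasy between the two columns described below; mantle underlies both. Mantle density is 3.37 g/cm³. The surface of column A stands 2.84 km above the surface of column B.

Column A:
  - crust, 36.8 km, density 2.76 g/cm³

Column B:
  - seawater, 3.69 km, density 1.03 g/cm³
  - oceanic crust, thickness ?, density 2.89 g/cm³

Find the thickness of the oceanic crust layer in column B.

8.84 km

Take the compensation level at the base of the deeper column (depth z_c below the surface of column A) and equate Σ ρ_i t_i down to z_c; mantle fills any gap and the z_c terms cancel.
Column A: 36.8×2.76 + (z_c − 36.8)×3.37
Column B: 2.84×0 + 3.69×1.03 + x×2.89 + (z_c − 2.84 − 3.69 − x)×3.37
The z_c×3.37 term appears on both sides and cancels. Collect the known terms of each column as K = Σ(ρt)_known − 3.37 × (depth of known layers): K_A = 101.568 − 3.37×36.8 = −22.448; K_B = 3.8007 − 3.37×(2.84 + 3.69) = −18.2054.
Balance: K_A = K_B − x×(3.37 − 2.89), so x = (K_B − K_A)/(3.37 − 2.89) = 4.2426/0.48 = 8.84 km.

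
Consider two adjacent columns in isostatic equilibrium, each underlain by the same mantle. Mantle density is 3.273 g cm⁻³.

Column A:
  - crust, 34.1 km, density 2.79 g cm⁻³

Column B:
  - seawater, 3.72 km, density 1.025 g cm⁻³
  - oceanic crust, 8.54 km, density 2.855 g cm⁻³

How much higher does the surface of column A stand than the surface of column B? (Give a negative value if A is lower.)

For any compensation level in the mantle, the mantle terms cancel and isostasy reduces to e = (Σt_A − Σt_B) − (Σ(ρt)_A − Σ(ρt)_B) / ρ_m.
Σt_A = 34.1 km; Σt_B = 12.26 km; Σ(ρt)_A = 95.139; Σ(ρt)_B = 28.1947 (in km·g cm⁻³).
e = (34.1 − 12.26) − (95.139 − 28.1947) / 3.273 = 1.39 km.

1.39 km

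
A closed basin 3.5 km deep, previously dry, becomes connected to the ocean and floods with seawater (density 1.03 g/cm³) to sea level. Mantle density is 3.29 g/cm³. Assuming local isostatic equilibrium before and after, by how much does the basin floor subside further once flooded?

After flooding the water column is d + s deep. Its weight must equal the weight of mantle displaced by the extra subsidence s: (d + s) ρ_w = s ρ_m.
s = d ρ_w / (ρ_m − ρ_w) = 3.5 km × 1.03/(3.29 − 1.03) = 1.6 km.

1.6 km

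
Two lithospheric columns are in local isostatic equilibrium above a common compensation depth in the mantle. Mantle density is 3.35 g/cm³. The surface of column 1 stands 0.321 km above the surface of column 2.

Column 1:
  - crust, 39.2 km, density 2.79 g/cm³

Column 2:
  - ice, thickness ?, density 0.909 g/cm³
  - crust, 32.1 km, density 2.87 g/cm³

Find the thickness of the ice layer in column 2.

Take the compensation level at the base of the deeper column (depth z_c below the surface of column 1) and equate Σ ρ_i t_i down to z_c; mantle fills any gap and the z_c terms cancel.
Column 1: 39.2×2.79 + (z_c − 39.2)×3.35
Column 2: 0.321×0 + x×0.909 + 32.1×2.87 + (z_c − 0.321 − 32.1 − x)×3.35
The z_c×3.35 term appears on both sides and cancels. Collect the known terms of each column as K = Σ(ρt)_known − 3.35 × (depth of known layers): K_1 = 109.368 − 3.35×39.2 = −21.952; K_2 = 92.127 − 3.35×(0.321 + 32.1) = −16.48335.
Balance: K_1 = K_2 − x×(3.35 − 0.909), so x = (K_2 − K_1)/(3.35 − 0.909) = 5.46865/2.441 = 2.24 km.

2.24 km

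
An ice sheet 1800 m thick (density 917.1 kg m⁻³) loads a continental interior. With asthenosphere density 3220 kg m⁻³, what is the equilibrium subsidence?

Balancing pressure at the compensation depth: the ice load ρ_ice t is balanced by mantle displaced below, ρ_m s.
s = t ρ_ice / ρ_m = 1800 m × 917.1/3220 = 513 m.

513 m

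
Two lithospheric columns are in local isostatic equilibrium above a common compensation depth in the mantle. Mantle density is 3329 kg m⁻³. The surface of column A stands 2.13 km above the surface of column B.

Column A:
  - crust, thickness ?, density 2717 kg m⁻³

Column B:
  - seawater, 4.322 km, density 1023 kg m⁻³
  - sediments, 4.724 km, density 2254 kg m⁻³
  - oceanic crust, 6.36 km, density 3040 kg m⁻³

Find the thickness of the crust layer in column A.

Take the compensation level at the base of the deeper column (depth z_c below the surface of column A) and equate Σ ρ_i t_i down to z_c; mantle fills any gap and the z_c terms cancel.
Column A: x×2717 + (z_c − 0 − x)×3329
Column B: 2.13×0 + 4.322×1023 + 4.724×2254 + 6.36×3040 + (z_c − 2.13 − 15.406)×3329
The z_c×3329 term appears on both sides and cancels. Collect the known terms of each column as K = Σ(ρt)_known − 3329 × (depth of known layers): K_A = 0 − 3329×0 = 0; K_B = 34403.702 − 3329×(2.13 + 15.406) = −23973.642.
Balance: K_A − x×(3329 − 2717) = K_B, so x = (K_A − K_B)/(3329 − 2717) = 23973.6/612 = 39.2 km.

39.2 km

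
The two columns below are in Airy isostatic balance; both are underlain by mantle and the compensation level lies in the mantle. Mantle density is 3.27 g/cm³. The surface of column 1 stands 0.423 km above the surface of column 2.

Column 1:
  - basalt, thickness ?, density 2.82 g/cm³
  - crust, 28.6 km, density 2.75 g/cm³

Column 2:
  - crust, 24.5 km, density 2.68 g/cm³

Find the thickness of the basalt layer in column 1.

Take the compensation level at the base of the deeper column (depth z_c below the surface of column 1) and equate Σ ρ_i t_i down to z_c; mantle fills any gap and the z_c terms cancel.
Column 1: x×2.82 + 28.6×2.75 + (z_c − 28.6 − x)×3.27
Column 2: 0.423×0 + 24.5×2.68 + (z_c − 0.423 − 24.5)×3.27
The z_c×3.27 term appears on both sides and cancels. Collect the known terms of each column as K = Σ(ρt)_known − 3.27 × (depth of known layers): K_1 = 78.65 − 3.27×28.6 = −14.872; K_2 = 65.66 − 3.27×(0.423 + 24.5) = −15.83821.
Balance: K_1 − x×(3.27 − 2.82) = K_2, so x = (K_1 − K_2)/(3.27 − 2.82) = 0.96621/0.45 = 2.15 km.

2.15 km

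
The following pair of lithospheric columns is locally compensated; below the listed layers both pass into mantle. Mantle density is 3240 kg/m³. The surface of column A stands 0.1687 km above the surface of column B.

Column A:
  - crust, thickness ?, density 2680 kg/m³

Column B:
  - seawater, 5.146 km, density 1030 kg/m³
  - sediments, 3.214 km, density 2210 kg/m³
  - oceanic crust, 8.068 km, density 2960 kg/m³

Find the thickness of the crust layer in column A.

Take the compensation level at the base of the deeper column (depth z_c below the surface of column A) and equate Σ ρ_i t_i down to z_c; mantle fills any gap and the z_c terms cancel.
Column A: x×2680 + (z_c − 0 − x)×3240
Column B: 0.1687×0 + 5.146×1030 + 3.214×2210 + 8.068×2960 + (z_c − 0.1687 − 16.428)×3240
The z_c×3240 term appears on both sides and cancels. Collect the known terms of each column as K = Σ(ρt)_known − 3240 × (depth of known layers): K_A = 0 − 3240×0 = 0; K_B = 36284.6 − 3240×(0.1687 + 16.428) = −17488.708.
Balance: K_A − x×(3240 − 2680) = K_B, so x = (K_A − K_B)/(3240 − 2680) = 17488.7/560 = 31.2 km.

31.2 km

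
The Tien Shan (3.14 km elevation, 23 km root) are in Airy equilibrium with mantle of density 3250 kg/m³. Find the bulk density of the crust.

2860 kg/m³

ρ_c h = (ρ_m − ρ_c) r → ρ_c (h + r) = ρ_m r → ρ_c = ρ_m r / (h + r).
ρ_c = 3250 × 23 km / (3.14 km + 23 km) = 2860 kg/m³.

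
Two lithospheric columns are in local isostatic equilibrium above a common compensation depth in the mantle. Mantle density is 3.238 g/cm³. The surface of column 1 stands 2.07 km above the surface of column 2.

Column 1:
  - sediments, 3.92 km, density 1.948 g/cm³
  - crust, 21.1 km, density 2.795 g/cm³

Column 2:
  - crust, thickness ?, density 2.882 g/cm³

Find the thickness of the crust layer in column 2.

21.6 km

Take the compensation level at the base of the deeper column (depth z_c below the surface of column 1) and equate Σ ρ_i t_i down to z_c; mantle fills any gap and the z_c terms cancel.
Column 1: 3.92×1.948 + 21.1×2.795 + (z_c − 25.02)×3.238
Column 2: 2.07×0 + x×2.882 + (z_c − 2.07 − 0 − x)×3.238
The z_c×3.238 term appears on both sides and cancels. Collect the known terms of each column as K = Σ(ρt)_known − 3.238 × (depth of known layers): K_1 = 66.61066 − 3.238×25.02 = −14.4041; K_2 = 0 − 3.238×(2.07 + 0) = −6.70266.
Balance: K_1 = K_2 − x×(3.238 − 2.882), so x = (K_2 − K_1)/(3.238 − 2.882) = 7.70144/0.356 = 21.6 km.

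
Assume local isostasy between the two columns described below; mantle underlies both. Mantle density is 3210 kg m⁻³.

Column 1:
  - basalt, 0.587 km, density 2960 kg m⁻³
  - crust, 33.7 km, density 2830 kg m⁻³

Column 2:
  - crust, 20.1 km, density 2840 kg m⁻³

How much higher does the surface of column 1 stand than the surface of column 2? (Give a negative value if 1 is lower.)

For any compensation level in the mantle, the mantle terms cancel and isostasy reduces to e = (Σt_1 − Σt_2) − (Σ(ρt)_1 − Σ(ρt)_2) / ρ_m.
Σt_1 = 34.287 km; Σt_2 = 20.1 km; Σ(ρt)_1 = 97108.52; Σ(ρt)_2 = 57084 (in km·kg m⁻³).
e = (34.287 − 20.1) − (97108.52 − 57084) / 3210 = 1.72 km.

1.72 km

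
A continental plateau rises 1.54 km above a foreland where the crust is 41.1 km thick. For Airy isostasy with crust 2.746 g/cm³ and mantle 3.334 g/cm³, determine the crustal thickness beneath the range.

49.8 km

Root depth r = h ρ_c / (ρ_m − ρ_c) = 1.54 km × 2.746 / 0.588 = 7.192 km.
Total thickness = T + h + r = 41.1 km + 1.54 km + 7.192 km = 49.8 km.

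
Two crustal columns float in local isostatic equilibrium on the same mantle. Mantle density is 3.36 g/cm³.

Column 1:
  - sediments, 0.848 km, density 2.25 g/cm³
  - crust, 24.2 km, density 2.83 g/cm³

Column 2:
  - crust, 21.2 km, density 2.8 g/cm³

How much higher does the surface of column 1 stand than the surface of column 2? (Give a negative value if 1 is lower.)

0.564 km

For any compensation level in the mantle, the mantle terms cancel and isostasy reduces to e = (Σt_1 − Σt_2) − (Σ(ρt)_1 − Σ(ρt)_2) / ρ_m.
Σt_1 = 25.048 km; Σt_2 = 21.2 km; Σ(ρt)_1 = 70.394; Σ(ρt)_2 = 59.36 (in km·g/cm³).
e = (25.048 − 21.2) − (70.394 − 59.36) / 3.36 = 0.564 km.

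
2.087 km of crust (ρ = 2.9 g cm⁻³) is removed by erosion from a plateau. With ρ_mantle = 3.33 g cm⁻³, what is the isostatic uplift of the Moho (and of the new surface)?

1.82 km

Unloading: uplift u = e ρ_c/ρ_m = 2.087 km × 2.9/3.33 = 1.82 km.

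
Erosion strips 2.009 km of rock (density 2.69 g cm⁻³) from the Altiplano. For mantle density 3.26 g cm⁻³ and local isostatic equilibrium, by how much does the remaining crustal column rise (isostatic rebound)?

1.66 km

Unloading: uplift u = e ρ_c/ρ_m = 2.009 km × 2.69/3.26 = 1.66 km.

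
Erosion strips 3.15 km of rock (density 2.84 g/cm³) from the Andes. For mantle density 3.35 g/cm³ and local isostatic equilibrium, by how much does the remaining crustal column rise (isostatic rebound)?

2.67 km

Unloading: uplift u = e ρ_c/ρ_m = 3.15 km × 2.84/3.35 = 2.67 km.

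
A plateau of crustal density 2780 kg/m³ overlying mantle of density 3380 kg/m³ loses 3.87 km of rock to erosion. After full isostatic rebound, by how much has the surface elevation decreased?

0.687 km

Rebound u = e ρ_c/ρ_m = 3.87 km × 2780/3380 = 3.183 km.
Net surface drop = e − u = 3.87 km − 3.183 km = e (ρ_m − ρ_c)/ρ_m = 0.687 km.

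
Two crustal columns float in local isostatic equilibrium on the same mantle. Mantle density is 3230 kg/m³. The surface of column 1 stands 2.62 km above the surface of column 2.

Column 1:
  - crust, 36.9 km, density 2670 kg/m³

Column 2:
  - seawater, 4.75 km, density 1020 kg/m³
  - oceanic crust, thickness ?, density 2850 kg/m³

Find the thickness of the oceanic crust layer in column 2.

Take the compensation level at the base of the deeper column (depth z_c below the surface of column 1) and equate Σ ρ_i t_i down to z_c; mantle fills any gap and the z_c terms cancel.
Column 1: 36.9×2670 + (z_c − 36.9)×3230
Column 2: 2.62×0 + 4.75×1020 + x×2850 + (z_c − 2.62 − 4.75 − x)×3230
The z_c×3230 term appears on both sides and cancels. Collect the known terms of each column as K = Σ(ρt)_known − 3230 × (depth of known layers): K_1 = 98523 − 3230×36.9 = −20664; K_2 = 4845 − 3230×(2.62 + 4.75) = −18960.1.
Balance: K_1 = K_2 − x×(3230 − 2850), so x = (K_2 − K_1)/(3230 − 2850) = 1703.9/380 = 4.48 km.

4.48 km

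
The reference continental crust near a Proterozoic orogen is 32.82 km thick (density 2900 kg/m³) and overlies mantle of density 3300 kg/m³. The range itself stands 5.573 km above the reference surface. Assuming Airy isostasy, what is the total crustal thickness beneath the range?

Root depth r = h ρ_c / (ρ_m − ρ_c) = 5.573 km × 2900 / 400 = 40.4 km.
Total thickness = T + h + r = 32.82 km + 5.573 km + 40.4 km = 78.8 km.

78.8 km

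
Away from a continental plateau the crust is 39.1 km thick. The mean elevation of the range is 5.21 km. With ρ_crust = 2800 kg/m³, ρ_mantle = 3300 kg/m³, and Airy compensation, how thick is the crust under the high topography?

Root depth r = h ρ_c / (ρ_m − ρ_c) = 5.21 km × 2800 / 500 = 29.18 km.
Total thickness = T + h + r = 39.1 km + 5.21 km + 29.18 km = 73.5 km.

73.5 km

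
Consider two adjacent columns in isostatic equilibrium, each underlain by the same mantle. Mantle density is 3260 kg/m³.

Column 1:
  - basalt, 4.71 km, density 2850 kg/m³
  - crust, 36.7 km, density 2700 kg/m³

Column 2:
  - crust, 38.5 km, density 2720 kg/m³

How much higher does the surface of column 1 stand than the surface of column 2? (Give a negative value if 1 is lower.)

For any compensation level in the mantle, the mantle terms cancel and isostasy reduces to e = (Σt_1 − Σt_2) − (Σ(ρt)_1 − Σ(ρt)_2) / ρ_m.
Σt_1 = 41.41 km; Σt_2 = 38.5 km; Σ(ρt)_1 = 112513.5; Σ(ρt)_2 = 104720 (in km·kg/m³).
e = (41.41 − 38.5) − (112513.5 − 104720) / 3260 = 0.519 km.

0.519 km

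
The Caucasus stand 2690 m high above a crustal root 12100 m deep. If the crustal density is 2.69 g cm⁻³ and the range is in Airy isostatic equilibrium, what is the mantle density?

3.29 g cm⁻³

Airy balance: ρ_c h = (ρ_m − ρ_c) r → ρ_m = ρ_c (1 + h/r).
ρ_m = 2.69 × (1 + 2690 m/12100 m) = 3.29 g cm⁻³.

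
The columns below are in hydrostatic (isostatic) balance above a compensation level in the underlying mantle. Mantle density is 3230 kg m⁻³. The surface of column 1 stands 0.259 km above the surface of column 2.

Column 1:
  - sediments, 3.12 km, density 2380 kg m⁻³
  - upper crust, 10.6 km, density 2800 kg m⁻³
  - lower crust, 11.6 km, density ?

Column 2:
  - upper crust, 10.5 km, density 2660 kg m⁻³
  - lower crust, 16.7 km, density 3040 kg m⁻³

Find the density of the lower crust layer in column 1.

Take the compensation level at the base of the deeper column (depth z_c below the surface of column 1) and equate Σ ρ_i t_i down to z_c; mantle fills any gap and the z_c terms cancel.
Column 1: 3.12×2380 + 10.6×2800 + 11.6×ρ + (z_c − 25.32)×3230
Column 2: 0.259×0 + 10.5×2660 + 16.7×3040 + (z_c − 0.259 − 27.2)×3230
The z_c×3230 term appears on both sides and cancels. Collect the known terms of each column as K = Σ(ρt)_known − 3230 × (depth of known layers): K_1 = 37105.6 − 3230×25.32 = −44678; K_2 = 78698 − 3230×(0.259 + 27.2) = −9994.57.
Balance: K_1 + 11.6×ρ = K_2, so ρ = (K_2 − K_1)/11.6 = 34683.4/11.6 = 2990 kg m⁻³.

2990 kg m⁻³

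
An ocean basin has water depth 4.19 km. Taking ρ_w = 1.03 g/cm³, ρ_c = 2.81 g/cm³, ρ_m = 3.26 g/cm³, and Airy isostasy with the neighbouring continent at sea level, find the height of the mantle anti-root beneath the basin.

Balancing pressure at the compensation depth: replacing crust with seawater at the top is compensated by replacing crust with mantle at the base: d (ρ_c − ρ_w) = a (ρ_m − ρ_c).
a = d (ρ_c − ρ_w)/(ρ_m − ρ_c) = 4.19 km × 1.78/0.45 = 16.6 km.

16.6 km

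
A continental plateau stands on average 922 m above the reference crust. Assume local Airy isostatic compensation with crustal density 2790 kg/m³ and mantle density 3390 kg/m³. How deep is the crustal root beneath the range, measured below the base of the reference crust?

Balancing pressure at the compensation depth: the weight of the topography is balanced by the buoyancy of the root, ρ_c h = (ρ_m − ρ_c) r.
r = h · ρ_c / (ρ_m − ρ_c) = 922 m × 2790 / (3390 − 2790) = 4290 m.

4290 m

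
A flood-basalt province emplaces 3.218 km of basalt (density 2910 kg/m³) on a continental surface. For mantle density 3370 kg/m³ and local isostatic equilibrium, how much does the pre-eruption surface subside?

2.78 km

Subaerial loading: s = t ρ_load / ρ_m.
s = 3.218 km × 2910/3370 = 2.78 km.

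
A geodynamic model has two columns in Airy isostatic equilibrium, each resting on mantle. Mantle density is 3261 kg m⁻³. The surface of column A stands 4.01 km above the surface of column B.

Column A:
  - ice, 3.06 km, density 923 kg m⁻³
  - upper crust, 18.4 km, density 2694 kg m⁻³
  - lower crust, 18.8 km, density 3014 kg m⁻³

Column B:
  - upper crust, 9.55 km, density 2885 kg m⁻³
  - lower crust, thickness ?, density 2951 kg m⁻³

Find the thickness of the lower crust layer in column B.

Take the compensation level at the base of the deeper column (depth z_c below the surface of column A) and equate Σ ρ_i t_i down to z_c; mantle fills any gap and the z_c terms cancel.
Column A: 3.06×923 + 18.4×2694 + 18.8×3014 + (z_c − 40.26)×3261
Column B: 4.01×0 + 9.55×2885 + x×2951 + (z_c − 4.01 − 9.55 − x)×3261
The z_c×3261 term appears on both sides and cancels. Collect the known terms of each column as K = Σ(ρt)_known − 3261 × (depth of known layers): K_A = 109057.18 − 3261×40.26 = −22230.68; K_B = 27551.75 − 3261×(4.01 + 9.55) = −16667.41.
Balance: K_A = K_B − x×(3261 − 2951), so x = (K_B − K_A)/(3261 − 2951) = 5563.27/310 = 17.9 km.

17.9 km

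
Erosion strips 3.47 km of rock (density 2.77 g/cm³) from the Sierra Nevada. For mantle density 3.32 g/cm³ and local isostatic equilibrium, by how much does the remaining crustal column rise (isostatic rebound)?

2.9 km

Unloading: uplift u = e ρ_c/ρ_m = 3.47 km × 2.77/3.32 = 2.9 km.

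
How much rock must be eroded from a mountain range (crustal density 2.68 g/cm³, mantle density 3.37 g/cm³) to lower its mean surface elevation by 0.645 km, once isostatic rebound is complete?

3.15 km

Net drop Δ = e − u = e − e ρ_c/ρ_m = e (ρ_m − ρ_c)/ρ_m.
e = Δ ρ_m/(ρ_m − ρ_c) = 0.645 km × 3.37/0.69 = 3.15 km.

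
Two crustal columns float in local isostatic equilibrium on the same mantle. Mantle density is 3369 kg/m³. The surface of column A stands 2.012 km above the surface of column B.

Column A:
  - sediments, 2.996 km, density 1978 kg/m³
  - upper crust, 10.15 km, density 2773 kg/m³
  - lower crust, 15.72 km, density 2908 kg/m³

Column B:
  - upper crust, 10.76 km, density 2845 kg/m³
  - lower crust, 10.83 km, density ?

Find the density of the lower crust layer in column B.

2900 kg/m³

Take the compensation level at the base of the deeper column (depth z_c below the surface of column A) and equate Σ ρ_i t_i down to z_c; mantle fills any gap and the z_c terms cancel.
Column A: 2.996×1978 + 10.15×2773 + 15.72×2908 + (z_c − 28.866)×3369
Column B: 2.012×0 + 10.76×2845 + 10.83×ρ + (z_c − 2.012 − 21.59)×3369
The z_c×3369 term appears on both sides and cancels. Collect the known terms of each column as K = Σ(ρt)_known − 3369 × (depth of known layers): K_A = 79785.798 − 3369×28.866 = −17463.756; K_B = 30612.2 − 3369×(2.012 + 21.59) = −48902.938.
Balance: K_A = K_B + 10.83×ρ, so ρ = (K_A − K_B)/10.83 = 31439.2/10.83 = 2900 kg/m³.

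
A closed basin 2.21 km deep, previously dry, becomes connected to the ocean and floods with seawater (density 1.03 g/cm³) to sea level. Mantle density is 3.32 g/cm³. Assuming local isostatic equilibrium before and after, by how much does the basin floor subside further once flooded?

0.994 km

After flooding the water column is d + s deep. Its weight must equal the weight of mantle displaced by the extra subsidence s: (d + s) ρ_w = s ρ_m.
s = d ρ_w / (ρ_m − ρ_w) = 2.21 km × 1.03/(3.32 − 1.03) = 0.994 km.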